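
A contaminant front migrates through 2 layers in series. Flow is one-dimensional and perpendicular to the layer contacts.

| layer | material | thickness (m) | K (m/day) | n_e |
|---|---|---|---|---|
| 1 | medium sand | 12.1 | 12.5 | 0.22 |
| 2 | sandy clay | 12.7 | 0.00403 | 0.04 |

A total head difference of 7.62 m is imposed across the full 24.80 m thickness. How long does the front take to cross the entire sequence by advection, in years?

With flow normal to the layers, continuity requires the same specific discharge q through every layer.
Σ(b_i/K_i) = 12.1/12.5 + 12.7/0.00403 = 3152 d.
q = Δh / Σ(b_i/K_i) = 7.62 / 3152 = 0.002417 m/day.
In each layer the seepage velocity is v_i = q/n_i, so the layer transit time is t_i = b_i·n_i / q:
  layer 1 (medium sand): t_1 = 12.1 × 0.22 / 0.002417 = 1101 d
  layer 2 (sandy clay): t_2 = 12.7 × 0.04 / 0.002417 = 210.2 d
Total t = Σ t_i = 1311 days = 3.590 years.

3.59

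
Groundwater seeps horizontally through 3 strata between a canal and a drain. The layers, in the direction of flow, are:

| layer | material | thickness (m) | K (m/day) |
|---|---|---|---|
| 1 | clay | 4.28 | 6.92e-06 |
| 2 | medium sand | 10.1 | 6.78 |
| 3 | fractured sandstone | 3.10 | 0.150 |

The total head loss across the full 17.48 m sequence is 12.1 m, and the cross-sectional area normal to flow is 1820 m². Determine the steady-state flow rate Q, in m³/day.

0.0356

Flow is perpendicular to layering, so the layers act in series and the equivalent K is the thickness-weighted harmonic mean.
Total thickness L = 4.28 + 10.1 + 3.10 = 17.48 m.
Σ(b_i/K_i) = 4.28/6.92e-06 + 10.1/6.78 + 3.10/0.150 = 6.185e+05 d.
K_eq = L / Σ(b_i/K_i) = 17.48 / 6.185e+05 = 2.826e-05 m/day.
Q = K_eq · A · (Δh/L) = 2.826e-05 × 1820 × (12.1/17.48) = 0.03560 m³/day.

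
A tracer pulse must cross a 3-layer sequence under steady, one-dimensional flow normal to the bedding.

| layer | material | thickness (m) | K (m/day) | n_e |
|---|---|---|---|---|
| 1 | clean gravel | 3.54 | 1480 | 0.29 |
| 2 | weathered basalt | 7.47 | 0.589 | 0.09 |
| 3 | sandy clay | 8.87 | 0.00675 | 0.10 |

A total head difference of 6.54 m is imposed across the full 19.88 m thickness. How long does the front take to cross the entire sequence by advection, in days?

525

With flow normal to the layers, continuity requires the same specific discharge q through every layer.
Σ(b_i/K_i) = 3.54/1480 + 7.47/0.589 + 8.87/0.00675 = 1327 d.
q = Δh / Σ(b_i/K_i) = 6.54 / 1327 = 0.004929 m/day.
In each layer the seepage velocity is v_i = q/n_i, so the layer transit time is t_i = b_i·n_i / q:
  layer 1 (clean gravel): t_1 = 3.54 × 0.29 / 0.004929 = 208.3 d
  layer 2 (weathered basalt): t_2 = 7.47 × 0.09 / 0.004929 = 136.4 d
  layer 3 (sandy clay): t_3 = 8.87 × 0.10 / 0.004929 = 179.9 d
Total t = Σ t_i = 524.6 days.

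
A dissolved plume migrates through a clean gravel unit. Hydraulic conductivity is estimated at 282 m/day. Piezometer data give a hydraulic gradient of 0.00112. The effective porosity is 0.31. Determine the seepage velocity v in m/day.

1.02

Hydraulic gradient i = 0.00112.
Darcy flux q = K · i = 282.0 × 0.001120 = 0.3158 m/day.
Seepage velocity v = q / n_e = 0.3158 / 0.31 = 1.019 m/day.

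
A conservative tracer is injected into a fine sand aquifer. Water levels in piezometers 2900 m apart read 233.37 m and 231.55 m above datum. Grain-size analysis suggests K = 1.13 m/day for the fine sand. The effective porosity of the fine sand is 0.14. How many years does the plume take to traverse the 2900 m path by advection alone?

1570

Hydraulic gradient i = (233.37 − 231.55) / 2900 = 1.82 / 2900 = 0.0006276.
Darcy flux q = K · i = 1.130 × 0.0006276 = 0.0007092 m/day.
Seepage velocity v = q / n_e = 0.0007092 / 0.14 = 0.005066 m/day.
Travel time t = L / v = 2900 / 0.005066 = 5.725e+05 days = 1567 years.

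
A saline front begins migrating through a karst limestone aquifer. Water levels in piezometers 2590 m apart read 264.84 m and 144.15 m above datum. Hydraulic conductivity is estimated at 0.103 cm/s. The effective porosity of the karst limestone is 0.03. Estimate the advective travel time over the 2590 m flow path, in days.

Convert K: 0.103 cm/s × 864 = 88.99 m/day.
Hydraulic gradient i = (264.84 − 144.15) / 2590 = 120.69 / 2590 = 0.04660.
Darcy flux q = K · i = 88.99 × 0.04660 = 4.147 m/day.
Seepage velocity v = q / n_e = 4.147 / 0.03 = 138.2 m/day.
Travel time t = L / v = 2590 / 138.2 = 18.74 days.

18.7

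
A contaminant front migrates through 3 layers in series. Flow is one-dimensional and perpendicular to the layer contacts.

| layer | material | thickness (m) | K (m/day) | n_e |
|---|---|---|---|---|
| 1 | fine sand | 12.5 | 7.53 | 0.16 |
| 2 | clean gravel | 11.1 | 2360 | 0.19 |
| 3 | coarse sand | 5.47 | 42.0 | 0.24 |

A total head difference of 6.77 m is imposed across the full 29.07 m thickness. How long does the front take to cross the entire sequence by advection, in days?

With flow normal to the layers, continuity requires the same specific discharge q through every layer.
Σ(b_i/K_i) = 12.5/7.53 + 11.1/2360 + 5.47/42.0 = 1.795 d.
q = Δh / Σ(b_i/K_i) = 6.77 / 1.795 = 3.772 m/day.
In each layer the seepage velocity is v_i = q/n_i, so the layer transit time is t_i = b_i·n_i / q:
  layer 1 (fine sand): t_1 = 12.5 × 0.16 / 3.772 = 0.5303 d
  layer 2 (clean gravel): t_2 = 11.1 × 0.19 / 3.772 = 0.5592 d
  layer 3 (coarse sand): t_3 = 5.47 × 0.24 / 3.772 = 0.3481 d
Total t = Σ t_i = 1.438 days.

1.44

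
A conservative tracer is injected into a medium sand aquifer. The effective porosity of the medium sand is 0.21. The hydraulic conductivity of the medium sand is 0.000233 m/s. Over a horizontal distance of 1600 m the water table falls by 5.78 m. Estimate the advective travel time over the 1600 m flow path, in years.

Convert K: 0.000233 m/s × 86400 = 20.13 m/day.
Hydraulic gradient i = Δh / L = 5.78 / 1600 = 0.003613.
Darcy flux q = K · i = 20.13 × 0.003613 = 0.07272 m/day.
Seepage velocity v = q / n_e = 0.07272 / 0.21 = 0.3463 m/day.
Travel time t = L / v = 1600 / 0.3463 = 4620 days = 12.65 years.

12.6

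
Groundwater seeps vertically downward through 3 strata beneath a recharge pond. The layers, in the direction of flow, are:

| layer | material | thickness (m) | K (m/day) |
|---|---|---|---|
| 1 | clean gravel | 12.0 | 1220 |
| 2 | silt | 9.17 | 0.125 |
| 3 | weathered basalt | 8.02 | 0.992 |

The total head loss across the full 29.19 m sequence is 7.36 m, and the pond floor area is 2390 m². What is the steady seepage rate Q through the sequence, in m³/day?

Flow is perpendicular to layering, so the layers act in series and the equivalent K is the thickness-weighted harmonic mean.
Total thickness L = 12.0 + 9.17 + 8.02 = 29.19 m.
Σ(b_i/K_i) = 12.0/1220 + 9.17/0.125 + 8.02/0.992 = 81.45 d.
K_eq = L / Σ(b_i/K_i) = 29.19 / 81.45 = 0.3584 m/day.
Q = K_eq · A · (Δh/L) = 0.3584 × 2390 × (7.36/29.19) = 216.0 m³/day.

216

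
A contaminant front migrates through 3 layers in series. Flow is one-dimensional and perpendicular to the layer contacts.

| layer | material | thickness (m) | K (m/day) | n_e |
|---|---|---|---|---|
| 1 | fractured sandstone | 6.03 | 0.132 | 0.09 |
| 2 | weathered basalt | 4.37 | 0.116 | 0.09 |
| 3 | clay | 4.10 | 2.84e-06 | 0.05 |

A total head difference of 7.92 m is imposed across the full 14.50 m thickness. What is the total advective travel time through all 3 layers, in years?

569

With flow normal to the layers, continuity requires the same specific discharge q through every layer.
Σ(b_i/K_i) = 6.03/0.132 + 4.37/0.116 + 4.10/2.84e-06 = 1.444e+06 d.
q = Δh / Σ(b_i/K_i) = 7.92 / 1.444e+06 = 5.486e-06 m/day.
In each layer the seepage velocity is v_i = q/n_i, so the layer transit time is t_i = b_i·n_i / q:
  layer 1 (fractured sandstone): t_1 = 6.03 × 0.09 / 5.486e-06 = 98929 d
  layer 2 (weathered basalt): t_2 = 4.37 × 0.09 / 5.486e-06 = 71695 d
  layer 3 (clay): t_3 = 4.10 × 0.05 / 5.486e-06 = 37370 d
Total t = Σ t_i = 2.080e+05 days = 569.5 years.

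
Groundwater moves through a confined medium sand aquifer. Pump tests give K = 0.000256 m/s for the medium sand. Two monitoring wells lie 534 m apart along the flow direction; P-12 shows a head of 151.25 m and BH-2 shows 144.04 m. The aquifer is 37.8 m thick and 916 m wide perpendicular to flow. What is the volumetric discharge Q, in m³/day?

10300

Convert K: 0.000256 m/s × 86400 = 22.12 m/day.
Cross-sectional area A = 916 × 37.8 = 34625 m².
Hydraulic gradient i = (151.25 − 144.04) / 534 = 7.21 / 534 = 0.01350.
Darcy's law: Q = K · A · i = 22.12 × 34625 × 0.01350 = 10340 m³/day.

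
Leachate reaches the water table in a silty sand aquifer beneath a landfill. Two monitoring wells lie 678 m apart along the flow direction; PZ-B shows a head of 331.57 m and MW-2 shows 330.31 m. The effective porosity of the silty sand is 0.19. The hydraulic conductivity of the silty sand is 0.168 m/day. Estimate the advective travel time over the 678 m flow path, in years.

Hydraulic gradient i = (331.57 − 330.31) / 678 = 1.26 / 678 = 0.001858.
Darcy flux q = K · i = 0.1680 × 0.001858 = 0.0003122 m/day.
Seepage velocity v = q / n_e = 0.0003122 / 0.19 = 0.001643 m/day.
Travel time t = L / v = 678 / 0.001643 = 4.126e+05 days = 1130 years.

1130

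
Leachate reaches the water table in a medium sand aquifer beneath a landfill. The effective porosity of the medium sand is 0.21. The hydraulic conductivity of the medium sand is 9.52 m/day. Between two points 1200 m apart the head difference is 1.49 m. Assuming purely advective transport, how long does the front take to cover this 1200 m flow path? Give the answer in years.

Hydraulic gradient i = Δh / L = 1.49 / 1200 = 0.001242.
Darcy flux q = K · i = 9.520 × 0.001242 = 0.01182 m/day.
Seepage velocity v = q / n_e = 0.01182 / 0.21 = 0.05629 m/day.
Travel time t = L / v = 1200 / 0.05629 = 21319 days = 58.37 years.

58.4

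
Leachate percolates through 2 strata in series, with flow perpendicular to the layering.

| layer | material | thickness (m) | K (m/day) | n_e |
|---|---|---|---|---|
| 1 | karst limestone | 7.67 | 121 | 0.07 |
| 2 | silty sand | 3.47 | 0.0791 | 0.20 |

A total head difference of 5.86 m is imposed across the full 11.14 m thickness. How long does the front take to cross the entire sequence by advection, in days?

With flow normal to the layers, continuity requires the same specific discharge q through every layer.
Σ(b_i/K_i) = 7.67/121 + 3.47/0.0791 = 43.93 d.
q = Δh / Σ(b_i/K_i) = 5.86 / 43.93 = 0.1334 m/day.
In each layer the seepage velocity is v_i = q/n_i, so the layer transit time is t_i = b_i·n_i / q:
  layer 1 (karst limestone): t_1 = 7.67 × 0.07 / 0.1334 = 4.025 d
  layer 2 (silty sand): t_2 = 3.47 × 0.20 / 0.1334 = 5.203 d
Total t = Σ t_i = 9.228 days.

9.23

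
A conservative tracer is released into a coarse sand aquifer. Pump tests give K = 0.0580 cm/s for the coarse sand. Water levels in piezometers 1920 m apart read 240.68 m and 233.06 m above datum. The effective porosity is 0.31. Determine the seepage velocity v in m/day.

Convert K: 0.0580 cm/s × 864 = 50.11 m/day.
Hydraulic gradient i = (240.68 − 233.06) / 1920 = 7.62 / 1920 = 0.003969.
Darcy flux q = K · i = 50.11 × 0.003969 = 0.1989 m/day.
Seepage velocity v = q / n_e = 0.1989 / 0.31 = 0.6416 m/day.

0.642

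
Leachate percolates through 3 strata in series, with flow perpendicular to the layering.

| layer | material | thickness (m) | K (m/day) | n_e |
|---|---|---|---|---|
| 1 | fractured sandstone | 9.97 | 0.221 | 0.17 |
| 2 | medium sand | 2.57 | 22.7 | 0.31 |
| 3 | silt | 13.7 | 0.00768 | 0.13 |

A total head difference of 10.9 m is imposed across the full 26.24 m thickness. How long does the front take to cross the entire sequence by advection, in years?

1.96

With flow normal to the layers, continuity requires the same specific discharge q through every layer.
Σ(b_i/K_i) = 9.97/0.221 + 2.57/22.7 + 13.7/0.00768 = 1829 d.
q = Δh / Σ(b_i/K_i) = 10.9 / 1829 = 0.005959 m/day.
In each layer the seepage velocity is v_i = q/n_i, so the layer transit time is t_i = b_i·n_i / q:
  layer 1 (fractured sandstone): t_1 = 9.97 × 0.17 / 0.005959 = 284.4 d
  layer 2 (medium sand): t_2 = 2.57 × 0.31 / 0.005959 = 133.7 d
  layer 3 (silt): t_3 = 13.7 × 0.13 / 0.005959 = 298.9 d
Total t = Σ t_i = 717.0 days = 1.963 years.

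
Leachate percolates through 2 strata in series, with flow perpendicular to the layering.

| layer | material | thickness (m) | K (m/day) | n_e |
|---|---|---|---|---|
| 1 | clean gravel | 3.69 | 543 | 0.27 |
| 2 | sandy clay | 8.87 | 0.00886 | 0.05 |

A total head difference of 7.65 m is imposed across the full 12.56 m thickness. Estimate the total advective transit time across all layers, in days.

188

With flow normal to the layers, continuity requires the same specific discharge q through every layer.
Σ(b_i/K_i) = 3.69/543 + 8.87/0.00886 = 1001 d.
q = Δh / Σ(b_i/K_i) = 7.65 / 1001 = 0.007641 m/day.
In each layer the seepage velocity is v_i = q/n_i, so the layer transit time is t_i = b_i·n_i / q:
  layer 1 (clean gravel): t_1 = 3.69 × 0.27 / 0.007641 = 130.4 d
  layer 2 (sandy clay): t_2 = 8.87 × 0.05 / 0.007641 = 58.04 d
Total t = Σ t_i = 188.4 days.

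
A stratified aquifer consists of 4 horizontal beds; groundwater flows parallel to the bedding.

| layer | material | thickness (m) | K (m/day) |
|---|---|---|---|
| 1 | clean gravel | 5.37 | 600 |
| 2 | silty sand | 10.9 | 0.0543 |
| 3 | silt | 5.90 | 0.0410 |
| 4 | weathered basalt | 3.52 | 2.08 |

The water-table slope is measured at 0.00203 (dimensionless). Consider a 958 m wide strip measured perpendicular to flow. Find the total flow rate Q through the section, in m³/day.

6280

Flow is parallel to layering, so each bed carries its own Darcy discharge and the transmissivities add.
Σ(K_i·b_i) = 600×5.37 + 0.0543×10.9 + 0.0410×5.90 + 2.08×3.52 = 3230 m²/day.
Hydraulic gradient i = 0.00203.
Q = Σ(K_i·b_i) · W · i = 3230 × 958 × 0.002030 = 6282 m³/day.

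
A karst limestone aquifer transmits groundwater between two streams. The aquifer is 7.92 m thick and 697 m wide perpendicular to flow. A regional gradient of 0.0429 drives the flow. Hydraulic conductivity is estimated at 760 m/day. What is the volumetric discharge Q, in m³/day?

Cross-sectional area A = 697 × 7.92 = 5520 m².
Hydraulic gradient i = 0.0429.
Darcy's law: Q = K · A · i = 760.0 × 5520 × 0.04290 = 1.800e+05 m³/day.

180000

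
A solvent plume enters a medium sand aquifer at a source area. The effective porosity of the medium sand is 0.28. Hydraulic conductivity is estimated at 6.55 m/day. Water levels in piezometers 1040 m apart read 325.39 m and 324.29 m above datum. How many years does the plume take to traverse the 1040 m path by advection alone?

Hydraulic gradient i = (325.39 − 324.29) / 1040 = 1.1 / 1040 = 0.001058.
Darcy flux q = K · i = 6.550 × 0.001058 = 0.006928 m/day.
Seepage velocity v = q / n_e = 0.006928 / 0.28 = 0.02474 m/day.
Travel time t = L / v = 1040 / 0.02474 = 42033 days = 115.1 years.

115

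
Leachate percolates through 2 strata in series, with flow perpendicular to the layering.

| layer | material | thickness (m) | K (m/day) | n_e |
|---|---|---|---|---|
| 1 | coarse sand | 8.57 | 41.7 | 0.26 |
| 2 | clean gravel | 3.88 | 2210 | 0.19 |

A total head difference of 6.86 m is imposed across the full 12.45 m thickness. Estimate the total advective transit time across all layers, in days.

0.0896

With flow normal to the layers, continuity requires the same specific discharge q through every layer.
Σ(b_i/K_i) = 8.57/41.7 + 3.88/2210 = 0.2073 d.
q = Δh / Σ(b_i/K_i) = 6.86 / 0.2073 = 33.10 m/day.
In each layer the seepage velocity is v_i = q/n_i, so the layer transit time is t_i = b_i·n_i / q:
  layer 1 (coarse sand): t_1 = 8.57 × 0.26 / 33.10 = 0.06732 d
  layer 2 (clean gravel): t_2 = 3.88 × 0.19 / 33.10 = 0.02227 d
Total t = Σ t_i = 0.08960 days.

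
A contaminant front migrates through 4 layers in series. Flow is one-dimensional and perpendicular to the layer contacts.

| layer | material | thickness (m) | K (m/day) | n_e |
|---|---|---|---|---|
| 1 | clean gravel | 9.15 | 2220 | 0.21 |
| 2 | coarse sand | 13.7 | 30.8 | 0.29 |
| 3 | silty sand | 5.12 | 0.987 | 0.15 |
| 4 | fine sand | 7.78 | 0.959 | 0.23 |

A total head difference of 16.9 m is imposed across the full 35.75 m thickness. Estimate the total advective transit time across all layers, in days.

With flow normal to the layers, continuity requires the same specific discharge q through every layer.
Σ(b_i/K_i) = 9.15/2220 + 13.7/30.8 + 5.12/0.987 + 7.78/0.959 = 13.75 d.
q = Δh / Σ(b_i/K_i) = 16.9 / 13.75 = 1.229 m/day.
In each layer the seepage velocity is v_i = q/n_i, so the layer transit time is t_i = b_i·n_i / q:
  layer 1 (clean gravel): t_1 = 9.15 × 0.21 / 1.229 = 1.563 d
  layer 2 (coarse sand): t_2 = 13.7 × 0.29 / 1.229 = 3.232 d
  layer 3 (silty sand): t_3 = 5.12 × 0.15 / 1.229 = 0.6248 d
  layer 4 (fine sand): t_4 = 7.78 × 0.23 / 1.229 = 1.456 d
Total t = Σ t_i = 6.876 days.

6.88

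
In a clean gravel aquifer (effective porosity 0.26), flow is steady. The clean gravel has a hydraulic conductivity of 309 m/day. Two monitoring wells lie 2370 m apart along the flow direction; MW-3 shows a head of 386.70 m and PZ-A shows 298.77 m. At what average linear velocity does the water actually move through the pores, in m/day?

44.1

Hydraulic gradient i = (386.70 − 298.77) / 2370 = 87.93 / 2370 = 0.03710.
Darcy flux q = K · i = 309.0 × 0.03710 = 11.46 m/day.
Seepage velocity v = q / n_e = 11.46 / 0.26 = 44.09 m/day.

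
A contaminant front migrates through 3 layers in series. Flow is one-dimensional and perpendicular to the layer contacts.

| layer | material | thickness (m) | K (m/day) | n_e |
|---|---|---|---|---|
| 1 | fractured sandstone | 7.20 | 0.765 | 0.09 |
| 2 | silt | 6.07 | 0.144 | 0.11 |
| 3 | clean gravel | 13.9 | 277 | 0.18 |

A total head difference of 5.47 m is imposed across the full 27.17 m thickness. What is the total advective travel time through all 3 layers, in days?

36.0

With flow normal to the layers, continuity requires the same specific discharge q through every layer.
Σ(b_i/K_i) = 7.20/0.765 + 6.07/0.144 + 13.9/277 = 51.61 d.
q = Δh / Σ(b_i/K_i) = 5.47 / 51.61 = 0.1060 m/day.
In each layer the seepage velocity is v_i = q/n_i, so the layer transit time is t_i = b_i·n_i / q:
  layer 1 (fractured sandstone): t_1 = 7.20 × 0.09 / 0.1060 = 6.115 d
  layer 2 (silt): t_2 = 6.07 × 0.11 / 0.1060 = 6.300 d
  layer 3 (clean gravel): t_3 = 13.9 × 0.18 / 0.1060 = 23.61 d
Total t = Σ t_i = 36.02 days.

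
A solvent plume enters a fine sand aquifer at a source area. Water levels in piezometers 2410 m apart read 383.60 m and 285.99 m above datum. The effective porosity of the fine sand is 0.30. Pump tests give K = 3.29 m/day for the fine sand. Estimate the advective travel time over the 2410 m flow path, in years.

14.9

Hydraulic gradient i = (383.60 − 285.99) / 2410 = 97.61 / 2410 = 0.04050.
Darcy flux q = K · i = 3.290 × 0.04050 = 0.1333 m/day.
Seepage velocity v = q / n_e = 0.1333 / 0.30 = 0.4442 m/day.
Travel time t = L / v = 2410 / 0.4442 = 5426 days = 14.86 years.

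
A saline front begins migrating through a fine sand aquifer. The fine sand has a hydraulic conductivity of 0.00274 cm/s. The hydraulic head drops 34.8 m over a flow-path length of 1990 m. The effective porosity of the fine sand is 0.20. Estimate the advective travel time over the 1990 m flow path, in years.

26.3

Convert K: 0.00274 cm/s × 864 = 2.367 m/day.
Hydraulic gradient i = Δh / L = 34.8 / 1990 = 0.01749.
Darcy flux q = K · i = 2.367 × 0.01749 = 0.04140 m/day.
Seepage velocity v = q / n_e = 0.04140 / 0.20 = 0.2070 m/day.
Travel time t = L / v = 1990 / 0.2070 = 9614 days = 26.32 years.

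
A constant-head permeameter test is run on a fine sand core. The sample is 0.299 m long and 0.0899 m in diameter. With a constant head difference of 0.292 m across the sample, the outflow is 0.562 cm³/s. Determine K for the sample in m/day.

Cross-sectional area A = π·(d/2)² = π × (0.0899/2)² = 0.006348 m².
Convert discharge: 0.562 cm³/s = 5.620e-07 m³/s.
Darcy's law rearranged: K = Q·L / (A·Δh) = 5.620e-07 × 0.299 / (0.006348 × 0.292) = 9.066e-05 m/s = 7.833 m/day.

7.83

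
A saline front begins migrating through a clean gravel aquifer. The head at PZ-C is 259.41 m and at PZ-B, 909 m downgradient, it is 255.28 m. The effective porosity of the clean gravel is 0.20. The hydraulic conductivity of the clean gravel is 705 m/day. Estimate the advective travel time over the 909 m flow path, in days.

56.8

Hydraulic gradient i = (259.41 − 255.28) / 909 = 4.13 / 909 = 0.004543.
Darcy flux q = K · i = 705.0 × 0.004543 = 3.203 m/day.
Seepage velocity v = q / n_e = 3.203 / 0.20 = 16.02 m/day.
Travel time t = L / v = 909 / 16.02 = 56.76 days.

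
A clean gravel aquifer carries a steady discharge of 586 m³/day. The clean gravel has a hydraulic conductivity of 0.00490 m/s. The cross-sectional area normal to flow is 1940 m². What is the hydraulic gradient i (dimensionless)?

Convert K: 0.00490 m/s × 86400 = 423.4 m/day.
From Q = K·A·i, i = Q / (K·A) = 586 / (423.4 × 1940) = 0.0007135.

0.000713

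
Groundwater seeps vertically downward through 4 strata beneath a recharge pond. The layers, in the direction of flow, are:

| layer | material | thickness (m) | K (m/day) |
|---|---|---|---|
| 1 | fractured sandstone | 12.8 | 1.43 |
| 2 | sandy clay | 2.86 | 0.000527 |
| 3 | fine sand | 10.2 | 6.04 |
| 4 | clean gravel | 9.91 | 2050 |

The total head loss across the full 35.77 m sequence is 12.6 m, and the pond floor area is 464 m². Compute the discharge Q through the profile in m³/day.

Flow is perpendicular to layering, so the layers act in series and the equivalent K is the thickness-weighted harmonic mean.
Total thickness L = 12.8 + 2.86 + 10.2 + 9.91 = 35.77 m.
Σ(b_i/K_i) = 12.8/1.43 + 2.86/0.000527 + 10.2/6.04 + 9.91/2050 = 5438 d.
K_eq = L / Σ(b_i/K_i) = 35.77 / 5438 = 0.006578 m/day.
Q = K_eq · A · (Δh/L) = 0.006578 × 464 × (12.6/35.77) = 1.075 m³/day.

1.08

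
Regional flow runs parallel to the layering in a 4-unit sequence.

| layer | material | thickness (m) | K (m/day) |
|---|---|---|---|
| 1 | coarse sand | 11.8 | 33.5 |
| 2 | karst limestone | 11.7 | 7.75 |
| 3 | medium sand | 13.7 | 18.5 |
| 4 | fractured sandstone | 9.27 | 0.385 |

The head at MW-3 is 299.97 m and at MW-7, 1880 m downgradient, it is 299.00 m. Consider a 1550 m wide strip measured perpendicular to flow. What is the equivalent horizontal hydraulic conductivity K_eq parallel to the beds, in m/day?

16.0

Flow is parallel to layering, so each bed carries its own Darcy discharge and the transmissivities add.
Σ(K_i·b_i) = 33.5×11.8 + 7.75×11.7 + 18.5×13.7 + 0.385×9.27 = 743.0 m²/day.
Total thickness b = 46.47 m, so K_eq = Σ(K_i·b_i)/b = 15.99 m/day.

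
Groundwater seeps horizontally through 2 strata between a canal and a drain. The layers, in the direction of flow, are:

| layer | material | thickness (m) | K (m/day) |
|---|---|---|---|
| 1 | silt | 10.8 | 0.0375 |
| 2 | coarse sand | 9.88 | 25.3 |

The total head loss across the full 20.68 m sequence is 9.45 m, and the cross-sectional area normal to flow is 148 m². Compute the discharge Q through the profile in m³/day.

4.85

Flow is perpendicular to layering, so the layers act in series and the equivalent K is the thickness-weighted harmonic mean.
Total thickness L = 10.8 + 9.88 = 20.68 m.
Σ(b_i/K_i) = 10.8/0.0375 + 9.88/25.3 = 288.4 d.
K_eq = L / Σ(b_i/K_i) = 20.68 / 288.4 = 0.07171 m/day.
Q = K_eq · A · (Δh/L) = 0.07171 × 148 × (9.45/20.68) = 4.850 m³/day.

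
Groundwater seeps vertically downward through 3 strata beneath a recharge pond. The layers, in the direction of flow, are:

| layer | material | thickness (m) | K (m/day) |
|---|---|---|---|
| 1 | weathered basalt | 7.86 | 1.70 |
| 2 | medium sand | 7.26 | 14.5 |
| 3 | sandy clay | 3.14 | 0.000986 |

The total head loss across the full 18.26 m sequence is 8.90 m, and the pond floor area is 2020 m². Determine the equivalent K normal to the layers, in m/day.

0.00572

Flow is perpendicular to layering, so the layers act in series and the equivalent K is the thickness-weighted harmonic mean.
Total thickness L = 7.86 + 7.26 + 3.14 = 18.26 m.
Σ(b_i/K_i) = 7.86/1.70 + 7.26/14.5 + 3.14/0.000986 = 3190 d.
K_eq = L / Σ(b_i/K_i) = 18.26 / 3190 = 0.005725 m/day.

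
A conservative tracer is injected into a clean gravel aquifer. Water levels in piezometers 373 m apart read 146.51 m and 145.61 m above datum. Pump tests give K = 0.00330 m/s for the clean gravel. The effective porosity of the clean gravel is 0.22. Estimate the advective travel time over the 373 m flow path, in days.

Convert K: 0.00330 m/s × 86400 = 285.1 m/day.
Hydraulic gradient i = (146.51 − 145.61) / 373 = 0.9 / 373 = 0.002413.
Darcy flux q = K · i = 285.1 × 0.002413 = 0.6880 m/day.
Seepage velocity v = q / n_e = 0.6880 / 0.22 = 3.127 m/day.
Travel time t = L / v = 373 / 3.127 = 119.3 days.

119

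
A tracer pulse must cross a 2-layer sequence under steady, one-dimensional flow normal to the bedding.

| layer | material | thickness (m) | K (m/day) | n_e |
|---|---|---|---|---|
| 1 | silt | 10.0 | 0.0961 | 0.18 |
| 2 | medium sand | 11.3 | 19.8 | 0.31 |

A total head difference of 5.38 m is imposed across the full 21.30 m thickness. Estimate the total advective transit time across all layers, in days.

With flow normal to the layers, continuity requires the same specific discharge q through every layer.
Σ(b_i/K_i) = 10.0/0.0961 + 11.3/19.8 = 104.6 d.
q = Δh / Σ(b_i/K_i) = 5.38 / 104.6 = 0.05142 m/day.
In each layer the seepage velocity is v_i = q/n_i, so the layer transit time is t_i = b_i·n_i / q:
  layer 1 (silt): t_1 = 10.0 × 0.18 / 0.05142 = 35.01 d
  layer 2 (medium sand): t_2 = 11.3 × 0.31 / 0.05142 = 68.13 d
Total t = Σ t_i = 103.1 days.

103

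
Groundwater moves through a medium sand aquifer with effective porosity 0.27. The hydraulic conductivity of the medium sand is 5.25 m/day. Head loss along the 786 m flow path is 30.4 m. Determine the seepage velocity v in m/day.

Hydraulic gradient i = Δh / L = 30.4 / 786 = 0.03868.
Darcy flux q = K · i = 5.250 × 0.03868 = 0.2031 m/day.
Seepage velocity v = q / n_e = 0.2031 / 0.27 = 0.7520 m/day.

0.752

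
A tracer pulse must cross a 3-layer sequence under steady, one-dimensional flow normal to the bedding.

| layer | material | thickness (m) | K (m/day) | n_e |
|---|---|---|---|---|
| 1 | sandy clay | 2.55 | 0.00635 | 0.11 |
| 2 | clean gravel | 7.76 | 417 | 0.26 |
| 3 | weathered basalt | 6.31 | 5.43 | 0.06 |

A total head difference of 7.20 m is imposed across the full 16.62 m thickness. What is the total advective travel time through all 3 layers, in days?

With flow normal to the layers, continuity requires the same specific discharge q through every layer.
Σ(b_i/K_i) = 2.55/0.00635 + 7.76/417 + 6.31/5.43 = 402.8 d.
q = Δh / Σ(b_i/K_i) = 7.20 / 402.8 = 0.01788 m/day.
In each layer the seepage velocity is v_i = q/n_i, so the layer transit time is t_i = b_i·n_i / q:
  layer 1 (sandy clay): t_1 = 2.55 × 0.11 / 0.01788 = 15.69 d
  layer 2 (clean gravel): t_2 = 7.76 × 0.26 / 0.01788 = 112.9 d
  layer 3 (weathered basalt): t_3 = 6.31 × 0.06 / 0.01788 = 21.18 d
Total t = Σ t_i = 149.7 days.

150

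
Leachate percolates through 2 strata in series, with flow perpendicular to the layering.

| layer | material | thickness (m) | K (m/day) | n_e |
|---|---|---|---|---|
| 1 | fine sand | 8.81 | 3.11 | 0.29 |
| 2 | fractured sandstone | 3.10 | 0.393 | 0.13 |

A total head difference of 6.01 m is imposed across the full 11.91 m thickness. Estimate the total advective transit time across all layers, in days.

With flow normal to the layers, continuity requires the same specific discharge q through every layer.
Σ(b_i/K_i) = 8.81/3.11 + 3.10/0.393 = 10.72 d.
q = Δh / Σ(b_i/K_i) = 6.01 / 10.72 = 0.5606 m/day.
In each layer the seepage velocity is v_i = q/n_i, so the layer transit time is t_i = b_i·n_i / q:
  layer 1 (fine sand): t_1 = 8.81 × 0.29 / 0.5606 = 4.558 d
  layer 2 (fractured sandstone): t_2 = 3.10 × 0.13 / 0.5606 = 0.7189 d
Total t = Σ t_i = 5.276 days.

5.28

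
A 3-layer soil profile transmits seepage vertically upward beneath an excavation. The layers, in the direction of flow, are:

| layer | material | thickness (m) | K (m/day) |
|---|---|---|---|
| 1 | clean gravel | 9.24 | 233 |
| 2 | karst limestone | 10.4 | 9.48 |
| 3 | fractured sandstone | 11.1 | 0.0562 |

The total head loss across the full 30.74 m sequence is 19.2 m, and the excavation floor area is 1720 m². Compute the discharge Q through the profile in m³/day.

Flow is perpendicular to layering, so the layers act in series and the equivalent K is the thickness-weighted harmonic mean.
Total thickness L = 9.24 + 10.4 + 11.1 = 30.74 m.
Σ(b_i/K_i) = 9.24/233 + 10.4/9.48 + 11.1/0.0562 = 198.6 d.
K_eq = L / Σ(b_i/K_i) = 30.74 / 198.6 = 0.1547 m/day.
Q = K_eq · A · (Δh/L) = 0.1547 × 1720 × (19.2/30.74) = 166.2 m³/day.

166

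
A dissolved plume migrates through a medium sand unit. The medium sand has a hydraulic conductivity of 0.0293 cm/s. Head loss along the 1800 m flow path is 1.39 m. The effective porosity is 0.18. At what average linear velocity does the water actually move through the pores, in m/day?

Convert K: 0.0293 cm/s × 864 = 25.32 m/day.
Hydraulic gradient i = Δh / L = 1.39 / 1800 = 0.0007722.
Darcy flux q = K · i = 25.32 × 0.0007722 = 0.01955 m/day.
Seepage velocity v = q / n_e = 0.01955 / 0.18 = 0.1086 m/day.

0.109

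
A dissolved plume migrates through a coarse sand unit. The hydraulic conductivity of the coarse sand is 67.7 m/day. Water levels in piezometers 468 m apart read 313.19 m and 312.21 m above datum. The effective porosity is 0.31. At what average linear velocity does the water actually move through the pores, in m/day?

0.457

Hydraulic gradient i = (313.19 − 312.21) / 468 = 0.98 / 468 = 0.002094.
Darcy flux q = K · i = 67.70 × 0.002094 = 0.1418 m/day.
Seepage velocity v = q / n_e = 0.1418 / 0.31 = 0.4573 m/day.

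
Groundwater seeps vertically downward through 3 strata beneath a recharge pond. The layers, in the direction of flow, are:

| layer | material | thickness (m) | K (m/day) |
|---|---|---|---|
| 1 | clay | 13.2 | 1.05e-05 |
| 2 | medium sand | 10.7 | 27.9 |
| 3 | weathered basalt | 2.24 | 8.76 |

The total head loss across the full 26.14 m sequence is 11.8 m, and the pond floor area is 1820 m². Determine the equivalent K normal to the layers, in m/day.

Flow is perpendicular to layering, so the layers act in series and the equivalent K is the thickness-weighted harmonic mean.
Total thickness L = 13.2 + 10.7 + 2.24 = 26.14 m.
Σ(b_i/K_i) = 13.2/1.05e-05 + 10.7/27.9 + 2.24/8.76 = 1.257e+06 d.
K_eq = L / Σ(b_i/K_i) = 26.14 / 1.257e+06 = 2.079e-05 m/day.

2.08e-05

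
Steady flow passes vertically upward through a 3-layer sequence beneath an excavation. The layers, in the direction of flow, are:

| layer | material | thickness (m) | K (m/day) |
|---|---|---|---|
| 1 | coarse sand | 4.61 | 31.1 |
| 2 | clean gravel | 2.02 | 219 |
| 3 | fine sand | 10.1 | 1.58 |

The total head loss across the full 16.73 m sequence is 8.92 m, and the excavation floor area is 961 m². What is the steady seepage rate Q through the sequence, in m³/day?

1310

Flow is perpendicular to layering, so the layers act in series and the equivalent K is the thickness-weighted harmonic mean.
Total thickness L = 4.61 + 2.02 + 10.1 = 16.73 m.
Σ(b_i/K_i) = 4.61/31.1 + 2.02/219 + 10.1/1.58 = 6.550 d.
K_eq = L / Σ(b_i/K_i) = 16.73 / 6.550 = 2.554 m/day.
Q = K_eq · A · (Δh/L) = 2.554 × 961 × (8.92/16.73) = 1309 m³/day.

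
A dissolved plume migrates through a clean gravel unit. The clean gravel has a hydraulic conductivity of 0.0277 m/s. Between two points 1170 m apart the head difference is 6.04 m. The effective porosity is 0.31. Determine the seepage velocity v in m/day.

Convert K: 0.0277 m/s × 86400 = 2393 m/day.
Hydraulic gradient i = Δh / L = 6.04 / 1170 = 0.005162.
Darcy flux q = K · i = 2393 × 0.005162 = 12.36 m/day.
Seepage velocity v = q / n_e = 12.36 / 0.31 = 39.86 m/day.

39.9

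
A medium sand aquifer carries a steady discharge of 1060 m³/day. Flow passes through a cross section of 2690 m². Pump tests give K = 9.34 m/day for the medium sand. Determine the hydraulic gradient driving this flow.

From Q = K·A·i, i = Q / (K·A) = 1060 / (9.340 × 2690) = 0.04219.

0.0422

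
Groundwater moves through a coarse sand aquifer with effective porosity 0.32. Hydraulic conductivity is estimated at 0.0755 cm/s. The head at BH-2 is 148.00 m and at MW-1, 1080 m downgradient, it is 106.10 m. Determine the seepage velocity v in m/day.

7.91

Convert K: 0.0755 cm/s × 864 = 65.23 m/day.
Hydraulic gradient i = (148.00 − 106.10) / 1080 = 41.9 / 1080 = 0.03880.
Darcy flux q = K · i = 65.23 × 0.03880 = 2.531 m/day.
Seepage velocity v = q / n_e = 2.531 / 0.32 = 7.909 m/day.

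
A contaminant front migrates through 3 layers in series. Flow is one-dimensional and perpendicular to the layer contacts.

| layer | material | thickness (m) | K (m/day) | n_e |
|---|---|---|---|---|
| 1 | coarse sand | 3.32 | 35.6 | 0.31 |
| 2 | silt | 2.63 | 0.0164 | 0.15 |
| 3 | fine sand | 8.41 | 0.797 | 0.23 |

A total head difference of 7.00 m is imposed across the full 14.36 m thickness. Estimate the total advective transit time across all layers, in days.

82.0

With flow normal to the layers, continuity requires the same specific discharge q through every layer.
Σ(b_i/K_i) = 3.32/35.6 + 2.63/0.0164 + 8.41/0.797 = 171.0 d.
q = Δh / Σ(b_i/K_i) = 7.00 / 171.0 = 0.04093 m/day.
In each layer the seepage velocity is v_i = q/n_i, so the layer transit time is t_i = b_i·n_i / q:
  layer 1 (coarse sand): t_1 = 3.32 × 0.31 / 0.04093 = 25.14 d
  layer 2 (silt): t_2 = 2.63 × 0.15 / 0.04093 = 9.638 d
  layer 3 (fine sand): t_3 = 8.41 × 0.23 / 0.04093 = 47.26 d
Total t = Σ t_i = 82.04 days.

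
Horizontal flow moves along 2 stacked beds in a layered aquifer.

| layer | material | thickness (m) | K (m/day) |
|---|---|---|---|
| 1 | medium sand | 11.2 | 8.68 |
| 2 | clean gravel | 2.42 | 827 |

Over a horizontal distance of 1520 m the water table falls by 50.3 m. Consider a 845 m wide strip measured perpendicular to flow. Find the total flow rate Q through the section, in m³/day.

Flow is parallel to layering, so each bed carries its own Darcy discharge and the transmissivities add.
Σ(K_i·b_i) = 8.68×11.2 + 827×2.42 = 2099 m²/day.
Hydraulic gradient i = Δh / L = 50.3 / 1520 = 0.03309.
Q = Σ(K_i·b_i) · W · i = 2099 × 845 × 0.03309 = 58682 m³/day.

58700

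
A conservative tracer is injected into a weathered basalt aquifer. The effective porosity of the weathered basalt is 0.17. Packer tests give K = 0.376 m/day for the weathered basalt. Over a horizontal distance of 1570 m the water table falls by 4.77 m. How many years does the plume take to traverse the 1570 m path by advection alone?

Hydraulic gradient i = Δh / L = 4.77 / 1570 = 0.003038.
Darcy flux q = K · i = 0.3760 × 0.003038 = 0.001142 m/day.
Seepage velocity v = q / n_e = 0.001142 / 0.17 = 0.006720 m/day.
Travel time t = L / v = 1570 / 0.006720 = 2.336e+05 days = 639.7 years.

640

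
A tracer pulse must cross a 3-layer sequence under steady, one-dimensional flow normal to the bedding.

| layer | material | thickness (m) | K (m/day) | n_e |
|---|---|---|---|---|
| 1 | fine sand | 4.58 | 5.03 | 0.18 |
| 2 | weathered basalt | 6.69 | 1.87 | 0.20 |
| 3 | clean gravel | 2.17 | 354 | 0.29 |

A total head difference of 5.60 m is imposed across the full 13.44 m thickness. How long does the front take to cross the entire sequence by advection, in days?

With flow normal to the layers, continuity requires the same specific discharge q through every layer.
Σ(b_i/K_i) = 4.58/5.03 + 6.69/1.87 + 2.17/354 = 4.494 d.
q = Δh / Σ(b_i/K_i) = 5.60 / 4.494 = 1.246 m/day.
In each layer the seepage velocity is v_i = q/n_i, so the layer transit time is t_i = b_i·n_i / q:
  layer 1 (fine sand): t_1 = 4.58 × 0.18 / 1.246 = 0.6616 d
  layer 2 (weathered basalt): t_2 = 6.69 × 0.20 / 1.246 = 1.074 d
  layer 3 (clean gravel): t_3 = 2.17 × 0.29 / 1.246 = 0.5050 d
Total t = Σ t_i = 2.240 days.

2.24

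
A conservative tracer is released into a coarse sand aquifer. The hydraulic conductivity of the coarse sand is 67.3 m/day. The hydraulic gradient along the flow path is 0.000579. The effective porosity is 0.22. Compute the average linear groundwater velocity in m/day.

Hydraulic gradient i = 0.000579.
Darcy flux q = K · i = 67.30 × 0.0005790 = 0.03897 m/day.
Seepage velocity v = q / n_e = 0.03897 / 0.22 = 0.1771 m/day.

0.177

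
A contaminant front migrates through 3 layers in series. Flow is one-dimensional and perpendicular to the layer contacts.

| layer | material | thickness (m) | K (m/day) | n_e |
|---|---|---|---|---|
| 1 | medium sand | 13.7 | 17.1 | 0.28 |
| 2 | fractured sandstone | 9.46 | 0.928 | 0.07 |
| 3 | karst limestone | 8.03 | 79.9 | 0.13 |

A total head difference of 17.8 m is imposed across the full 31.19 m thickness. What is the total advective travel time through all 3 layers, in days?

With flow normal to the layers, continuity requires the same specific discharge q through every layer.
Σ(b_i/K_i) = 13.7/17.1 + 9.46/0.928 + 8.03/79.9 = 11.10 d.
q = Δh / Σ(b_i/K_i) = 17.8 / 11.10 = 1.604 m/day.
In each layer the seepage velocity is v_i = q/n_i, so the layer transit time is t_i = b_i·n_i / q:
  layer 1 (medium sand): t_1 = 13.7 × 0.28 / 1.604 = 2.391 d
  layer 2 (fractured sandstone): t_2 = 9.46 × 0.07 / 1.604 = 0.4128 d
  layer 3 (karst limestone): t_3 = 8.03 × 0.13 / 1.604 = 0.6507 d
Total t = Σ t_i = 3.455 days.

3.45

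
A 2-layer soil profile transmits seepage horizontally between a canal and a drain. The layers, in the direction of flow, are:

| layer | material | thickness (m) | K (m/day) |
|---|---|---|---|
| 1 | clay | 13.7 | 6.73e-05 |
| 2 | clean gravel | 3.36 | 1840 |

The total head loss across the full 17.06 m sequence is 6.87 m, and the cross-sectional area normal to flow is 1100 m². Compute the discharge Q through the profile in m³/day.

Flow is perpendicular to layering, so the layers act in series and the equivalent K is the thickness-weighted harmonic mean.
Total thickness L = 13.7 + 3.36 = 17.06 m.
Σ(b_i/K_i) = 13.7/6.73e-05 + 3.36/1840 = 2.036e+05 d.
K_eq = L / Σ(b_i/K_i) = 17.06 / 2.036e+05 = 8.381e-05 m/day.
Q = K_eq · A · (Δh/L) = 8.381e-05 × 1100 × (6.87/17.06) = 0.03712 m³/day.

0.0371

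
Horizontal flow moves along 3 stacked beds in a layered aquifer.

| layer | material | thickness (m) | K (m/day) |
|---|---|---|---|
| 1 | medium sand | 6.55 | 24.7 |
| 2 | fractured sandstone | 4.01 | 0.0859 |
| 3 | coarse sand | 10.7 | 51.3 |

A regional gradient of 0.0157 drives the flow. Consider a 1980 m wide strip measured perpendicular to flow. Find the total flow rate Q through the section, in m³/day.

Flow is parallel to layering, so each bed carries its own Darcy discharge and the transmissivities add.
Σ(K_i·b_i) = 24.7×6.55 + 0.0859×4.01 + 51.3×10.7 = 711.0 m²/day.
Hydraulic gradient i = 0.0157.
Q = Σ(K_i·b_i) · W · i = 711.0 × 1980 × 0.01570 = 22103 m³/day.

22100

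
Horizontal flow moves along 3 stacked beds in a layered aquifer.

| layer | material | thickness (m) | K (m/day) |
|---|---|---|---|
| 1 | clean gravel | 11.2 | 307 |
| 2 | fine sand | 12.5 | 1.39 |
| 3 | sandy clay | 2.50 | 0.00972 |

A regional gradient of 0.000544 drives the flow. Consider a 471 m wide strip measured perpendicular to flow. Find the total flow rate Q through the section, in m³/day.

885

Flow is parallel to layering, so each bed carries its own Darcy discharge and the transmissivities add.
Σ(K_i·b_i) = 307×11.2 + 1.39×12.5 + 0.00972×2.50 = 3456 m²/day.
Hydraulic gradient i = 0.000544.
Q = Σ(K_i·b_i) · W · i = 3456 × 471 × 0.0005440 = 885.5 m³/day.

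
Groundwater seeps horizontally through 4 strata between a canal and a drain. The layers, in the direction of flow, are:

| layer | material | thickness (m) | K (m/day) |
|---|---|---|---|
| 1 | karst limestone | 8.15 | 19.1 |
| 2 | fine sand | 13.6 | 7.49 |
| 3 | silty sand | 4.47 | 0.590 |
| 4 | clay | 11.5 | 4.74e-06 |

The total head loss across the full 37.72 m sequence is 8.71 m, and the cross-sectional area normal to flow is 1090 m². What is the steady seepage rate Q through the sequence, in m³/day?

0.00391

Flow is perpendicular to layering, so the layers act in series and the equivalent K is the thickness-weighted harmonic mean.
Total thickness L = 8.15 + 13.6 + 4.47 + 11.5 = 37.72 m.
Σ(b_i/K_i) = 8.15/19.1 + 13.6/7.49 + 4.47/0.590 + 11.5/4.74e-06 = 2.426e+06 d.
K_eq = L / Σ(b_i/K_i) = 37.72 / 2.426e+06 = 1.555e-05 m/day.
Q = K_eq · A · (Δh/L) = 1.555e-05 × 1090 × (8.71/37.72) = 0.003913 m³/day.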